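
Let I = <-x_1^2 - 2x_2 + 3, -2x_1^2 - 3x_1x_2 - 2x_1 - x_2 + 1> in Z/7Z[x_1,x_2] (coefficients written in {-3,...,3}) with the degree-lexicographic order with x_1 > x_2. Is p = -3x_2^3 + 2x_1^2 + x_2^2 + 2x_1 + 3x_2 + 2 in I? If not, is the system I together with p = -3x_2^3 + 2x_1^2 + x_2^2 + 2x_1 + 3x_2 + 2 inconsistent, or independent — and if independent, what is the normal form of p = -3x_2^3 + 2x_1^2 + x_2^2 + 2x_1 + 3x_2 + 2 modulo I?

First compute the reduced Gröbner basis of I by Buchberger's algorithm.
f_1 = -x_1^2 - 2x_2 + 3, LT = x_1^2.
f_2 = -2x_1^2 - 3x_1x_2 - 2x_1 - x_2 + 1, LT = x_1^2.

S(f_1,f_2): lcm = x_1^2. S = 2x_1x_2 - x_1 - 2x_2 + 1.
  leading term x_1x_2: no divisor's leading term divides it; move 2x_1x_2 to the remainder.
  leading term x_1: no divisor's leading term divides it; move -x_1 to the remainder.
  leading term x_2: no divisor's leading term divides it; move -2x_2 to the remainder.
  leading term 1: no divisor's leading term divides it; move 1 to the remainder.
  remainder 2x_1x_2 - x_1 - 2x_2 + 1 ≠ 0; add h_3 = 2x_1x_2 - x_1 - 2x_2 + 1 to the basis.

S(f_1,h_3): lcm = x_1^2x_2. S = -3x_1^2 + x_1x_2 + 2x_2^2 + 3x_1 - 3x_2.
  leading term x_1^2: subtract (3)·f_1 from -3x_1^2 + x_1x_2 + 2x_2^2 + 3x_1 - 3x_2 → x_1x_2 + 2x_2^2 + 3x_1 + 3x_2 - 2
  leading term x_1x_2: subtract (-3)·h_3 from x_1x_2 + 2x_2^2 + 3x_1 + 3x_2 - 2 → 2x_2^2 - 3x_2 + 1
  leading term x_2^2: no divisor's leading term divides it; move 2x_2^2 to the remainder.
  leading term x_2: no divisor's leading term divides it; move -3x_2 to the remainder.
  leading term 1: no divisor's leading term divides it; move 1 to the remainder.
  remainder 2x_2^2 - 3x_2 + 1 ≠ 0; add h_4 = 2x_2^2 - 3x_2 + 1 to the basis.

S(f_2,h_3): lcm = x_1^2x_2. S = -2x_1x_2^2 - 3x_1^2 + 2x_1x_2 - 3x_2^2 + 3x_1 + 3x_2.
  leading term x_1x_2^2: subtract (-x_2)·h_3 from -2x_1x_2^2 - 3x_1^2 + 2x_1x_2 - 3x_2^2 + 3x_1 + 3x_2 → -3x_1^2 + x_1x_2 + 2x_2^2 + 3x_1 - 3x_2
  leading term x_1^2: subtract (3)·f_1 from -3x_1^2 + x_1x_2 + 2x_2^2 + 3x_1 - 3x_2 → x_1x_2 + 2x_2^2 + 3x_1 + 3x_2 - 2
  leading term x_1x_2: subtract (-3)·h_3 from x_1x_2 + 2x_2^2 + 3x_1 + 3x_2 - 2 → 2x_2^2 - 3x_2 + 1
  leading term x_2^2: subtract (1)·h_4 from 2x_2^2 - 3x_2 + 1 → 0
  remainder 0.

S(f_1,h_4): leading monomials are coprime, so the S-polynomial reduces to 0 (Buchberger's first criterion).
S(f_2,h_4): leading monomials are coprime, so the S-polynomial reduces to 0 (Buchberger's first criterion).
S(h_3,h_4): lcm = x_1x_2^2. S = x_1x_2 - x_2^2 + 3x_1 - 3x_2.
  leading term x_1x_2: subtract (-3)·h_3 from x_1x_2 - x_2^2 + 3x_1 - 3x_2 → -x_2^2 - 2x_2 + 3
  leading term x_2^2: subtract (3)·h_4 from -x_2^2 - 2x_2 + 3 → 0
  remainder 0.

Every S-polynomial of the final basis reduces to 0, so we have a Gröbner basis.
Inter-reduce: drop elements whose leading term is divisible by another's, tail-reduce, and make monic.
Reduced Gröbner basis: {x_1^2 + 2x_2 - 3, x_1x_2 + 3x_1 - x_2 - 3, x_2^2 + 2x_2 - 3}.
Label its elements g_1 = x_1^2 + 2x_2 - 3, g_2 = x_1x_2 + 3x_1 - x_2 - 3, g_3 = x_2^2 + 2x_2 - 3.

Reduce p = -3x_2^3 + 2x_1^2 + x_2^2 + 2x_1 + 3x_2 + 2 modulo G:
  leading term x_2^3: subtract (-3x_2)·g_3 from -3x_2^3 + 2x_1^2 + x_2^2 + 2x_1 + 3x_2 + 2 → 2x_1^2 + 2x_1 + x_2 + 2
  leading term x_1^2: subtract (2)·g_1 from 2x_1^2 + 2x_1 + x_2 + 2 → 2x_1 - 3x_2 + 1
  leading term x_1: no divisor's leading term divides it; move 2x_1 to the remainder.
  leading term x_2: no divisor's leading term divides it; move -3x_2 to the remainder.
  leading term 1: no divisor's leading term divides it; move 1 to the remainder.
  normal form = 2x_1 - 3x_2 + 1.
The normal form is nonzero, so p ∉ I. Since p minus its normal form lies in I, I + (p) = I + (r) where r = 2x_1 - 3x_2 + 1; decide whether this ideal is the whole ring.
Run Buchberger on G together with r (pairs among the g_i already reduce to 0 since G is a Gröbner basis):
g_1 = x_1^2 + 2x_2 - 3, LT = x_1^2.
g_2 = x_1x_2 + 3x_1 - x_2 - 3, LT = x_1x_2.
g_3 = x_2^2 + 2x_2 - 3, LT = x_2^2.
r = 2x_1 - 3x_2 + 1, LT = x_1.

S(g_1,g_2): lcm = x_1^2x_2. S = -3x_1^2 + x_1x_2 + 2x_2^2 + 3x_1 - 3x_2.
  leading term x_1^2: subtract (-3)·g_1 from -3x_1^2 + x_1x_2 + 2x_2^2 + 3x_1 - 3x_2 → x_1x_2 + 2x_2^2 + 3x_1 + 3x_2 - 2
  leading term x_1x_2: subtract (1)·g_2 from x_1x_2 + 2x_2^2 + 3x_1 + 3x_2 - 2 → 2x_2^2 - 3x_2 + 1
  leading term x_2^2: subtract (2)·g_3 from 2x_2^2 - 3x_2 + 1 → 0
  remainder 0.

S(g_1,g_3): leading monomials are coprime, so the S-polynomial reduces to 0 (Buchberger's first criterion).
S(g_1,r): lcm = x_1^2. S = -2x_1x_2 + 3x_1 + 2x_2 - 3.
  leading term x_1x_2: subtract (-2)·g_2 from -2x_1x_2 + 3x_1 + 2x_2 - 3 → 2x_1 - 2
  leading term x_1: subtract (1)·r from 2x_1 - 2 → 3x_2 - 3
  leading term x_2: no divisor's leading term divides it; move 3x_2 to the remainder.
  leading term 1: no divisor's leading term divides it; move -3 to the remainder.
  remainder 3x_2 - 3 ≠ 0; add m_5 = 3x_2 - 3 to the basis.

S(g_2,g_3): lcm = x_1x_2^2. S = x_1x_2 - x_2^2 + 3x_1 - 3x_2.
  leading term x_1x_2: subtract (1)·g_2 from x_1x_2 - x_2^2 + 3x_1 - 3x_2 → -x_2^2 - 2x_2 + 3
  leading term x_2^2: subtract (-1)·g_3 from -x_2^2 - 2x_2 + 3 → 0
  remainder 0.

S(g_2,r): lcm = x_1x_2. S = -2x_2^2 + 3x_1 + 2x_2 - 3.
  leading term x_2^2: subtract (-2)·g_3 from -2x_2^2 + 3x_1 + 2x_2 - 3 → 3x_1 - x_2 - 2
  leading term x_1: subtract (-2)·r from 3x_1 - x_2 - 2 → 0
  remainder 0.

S(g_3,r): leading monomials are coprime, so the S-polynomial reduces to 0 (Buchberger's first criterion).
S(g_1,m_5): leading monomials are coprime, so the S-polynomial reduces to 0 (Buchberger's first criterion).
S(g_2,m_5): lcm = x_1x_2. S = -3x_1 - x_2 - 3.
  leading term x_1: subtract (2)·r from -3x_1 - x_2 - 3 → -2x_2 + 2
  leading term x_2: subtract (-3)·m_5 from -2x_2 + 2 → 0
  remainder 0.

S(g_3,m_5): lcm = x_2^2. S = 3x_2 - 3.
  leading term x_2: subtract (1)·m_5 from 3x_2 - 3 → 0
  remainder 0.

S(r,m_5): leading monomials are coprime, so the S-polynomial reduces to 0 (Buchberger's first criterion).
Every S-polynomial of the final basis reduces to 0, so we have a Gröbner basis.
Inter-reduce: drop elements whose leading term is divisible by another's, tail-reduce, and make monic.
Reduced Gröbner basis: {x_1 - 1, x_2 - 1}.
The reduced Gröbner basis of I + (p) is {x_1 - 1, x_2 - 1} ≠ {1}, a proper ideal, so the enlarged system stays consistent: p is independent of I, with normal form 2x_1 - 3x_2 + 1.

-3x_2^3 + 2x_1^2 + x_2^2 + 2x_1 + 3x_2 + 2 is independent of I; its normal form modulo I is 2x_1 - 3x_2 + 1.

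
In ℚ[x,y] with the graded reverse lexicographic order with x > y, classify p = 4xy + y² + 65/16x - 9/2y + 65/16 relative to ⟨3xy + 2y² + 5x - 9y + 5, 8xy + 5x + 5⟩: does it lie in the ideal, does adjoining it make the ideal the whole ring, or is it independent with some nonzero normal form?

4xy + y² + 65/16x - 9/2y + 65/16 lies in I (it reduces to 0).

First compute the reduced Gröbner basis of I by Buchberger's algorithm.
f_1 = 3xy + 2y² + 5x - 9y + 5, LT = xy.
f_2 = 8xy + 5x + 5, LT = xy.

S(f_1,f_2): lcm = xy. S = ⅔y² + 25/24x - 3y + 25/24.
  leading term y²: no divisor's leading term divides it; move ⅔y² to the remainder.
  leading term x: no divisor's leading term divides it; move 25/24x to the remainder.
  leading term y: no divisor's leading term divides it; move -3y to the remainder.
  leading term 1: no divisor's leading term divides it; move 25/24 to the remainder.
  remainder ⅔y² + 25/24x - 3y + 25/24 ≠ 0; add h_3 = ⅔y² + 25/24x - 3y + 25/24 to the basis.

S(f_1,h_3): lcm = xy². S = ⅔y³ - 25/16x² + 37/6xy - 3y² - 25/16x + 5/3y.
  leading term y³: subtract (y)·h_3 from ⅔y³ - 25/16x² + 37/6xy - 3y² - 25/16x + 5/3y → -25/16x² + 41/8xy - 25/16x + ⅝y
  leading term x²: no divisor's leading term divides it; move -25/16x² to the remainder.
  leading term xy: subtract (41/24)·f_1 from 41/8xy - 25/16x + ⅝y → -41/12y² - 485/48x + 16y - 205/24
  leading term y²: subtract (-41/8)·h_3 from -41/12y² - 485/48x + 16y - 205/24 → -305/64x + ⅝y - 205/64
  leading term x: no divisor's leading term divides it; move -305/64x to the remainder.
  leading term y: no divisor's leading term divides it; move ⅝y to the remainder.
  leading term 1: no divisor's leading term divides it; move -205/64 to the remainder.
  remainder -25/16x² - 305/64x + ⅝y - 205/64 ≠ 0; add h_4 = -25/16x² - 305/64x + ⅝y - 205/64 to the basis.

S(f_2,h_3): lcm = xy². S = -25/16x² + 41/8xy - 25/16x + ⅝y.
  leading term x²: subtract (1)·h_4 from -25/16x² + 41/8xy - 25/16x + ⅝y → 41/8xy + 205/64x + 205/64
  leading term xy: subtract (41/24)·f_1 from 41/8xy + 205/64x + 205/64 → -41/12y² - 1025/192x + 123/8y - 1025/192
  leading term y²: subtract (-41/8)·h_3 from -41/12y² - 1025/192x + 123/8y - 1025/192 → 0
  remainder 0.

S(f_1,h_4): lcm = x²y. S = ⅔xy² + 5/3x² - 121/20xy + ⅖y² + 5/3x - 41/20y.
  leading term xy²: subtract (2/9y)·f_1 from ⅔xy² + 5/3x² - 121/20xy + ⅖y² + 5/3x - 41/20y → -4/9y³ + 5/3x² - 1289/180xy + 12/5y² + 5/3x - 569/180y
  leading term y³: subtract (-⅔y)·h_3 from -4/9y³ + 5/3x² - 1289/180xy + 12/5y² + 5/3x - 569/180y → 5/3x² - 97/15xy + ⅖y² + 5/3x - 37/15y
  leading term x²: subtract (-16/15)·h_4 from 5/3x² - 97/15xy + ⅖y² + 5/3x - 37/15y → -97/15xy + ⅖y² - 41/12x - 9/5y - 41/12
  leading term xy: subtract (-97/45)·f_1 from -97/15xy + ⅖y² - 41/12x - 9/5y - 41/12 → 212/45y² + 265/36x - 106/5y + 265/36
  leading term y²: subtract (106/15)·h_3 from 212/45y² + 265/36x - 106/5y + 265/36 → 0
  remainder 0.

S(f_2,h_4): lcm = x²y. S = ⅝x² - 61/20xy + ⅖y² + ⅝x - 41/20y.
  leading term x²: subtract (-⅖)·h_4 from ⅝x² - 61/20xy + ⅖y² + ⅝x - 41/20y → -61/20xy + ⅖y² - 41/32x - 9/5y - 41/32
  leading term xy: subtract (-61/60)·f_1 from -61/20xy + ⅖y² - 41/32x - 9/5y - 41/32 → 73/30y² + 365/96x - 219/20y + 365/96
  leading term y²: subtract (73/20)·h_3 from 73/30y² + 365/96x - 219/20y + 365/96 → 0
  remainder 0.

S(h_3,h_4): leading monomials are coprime, so the S-polynomial reduces to 0 (Buchberger's first criterion).
Every S-polynomial of the final basis reduces to 0, so we have a Gröbner basis.
Inter-reduce: drop elements whose leading term is divisible by another's, tail-reduce, and make monic.
Reduced Gröbner basis: {x² + 61/20x - ⅖y + 41/20, xy + ⅝x + ⅝, y² + 25/16x - 9/2y + 25/16}.
Label its elements g_1 = x² + 61/20x - ⅖y + 41/20, g_2 = xy + ⅝x + ⅝, g_3 = y² + 25/16x - 9/2y + 25/16.

Reduce p = 4xy + y² + 65/16x - 9/2y + 65/16 modulo G:
  leading term xy: subtract (4)·g_2 from 4xy + y² + 65/16x - 9/2y + 65/16 → y² + 25/16x - 9/2y + 25/16
  leading term y²: subtract (1)·g_3 from y² + 25/16x - 9/2y + 25/16 → 0
  normal form = 0.
Since the normal form is 0, p ∈ I.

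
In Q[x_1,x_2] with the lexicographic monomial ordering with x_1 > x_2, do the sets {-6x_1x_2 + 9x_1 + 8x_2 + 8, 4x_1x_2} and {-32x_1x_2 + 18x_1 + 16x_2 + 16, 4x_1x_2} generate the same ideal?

Yes, the ideals are equal.

Two ideals are equal iff their reduced Gröbner bases coincide (the reduced basis is unique for a fixed ordering).
Buchberger on the first generating set:
f_1 = -6x_1x_2 + 9x_1 + 8x_2 + 8, LT = x_1x_2.
f_2 = 4x_1x_2, LT = x_1x_2.

S(f_1,f_2): lcm = x_1x_2. S = -3/2x_1 - 4/3x_2 - 4/3.
  leading term x_1: no divisor's leading term divides it; move -3/2x_1 to the remainder.
  leading term x_2: no divisor's leading term divides it; move -4/3x_2 to the remainder.
  leading term 1: no divisor's leading term divides it; move -4/3 to the remainder.
  remainder -3/2x_1 - 4/3x_2 - 4/3 ≠ 0; add g_3 = -3/2x_1 - 4/3x_2 - 4/3 to the basis.

S(f_1,g_3): lcm = x_1x_2. S = -3/2x_1 - 8/9x_2^2 - 20/9x_2 - 4/3.
  leading term x_1: subtract (1)·g_3 from -3/2x_1 - 8/9x_2^2 - 20/9x_2 - 4/3 → -8/9x_2^2 - 8/9x_2
  leading term x_2^2: no divisor's leading term divides it; move -8/9x_2^2 to the remainder.
  leading term x_2: no divisor's leading term divides it; move -8/9x_2 to the remainder.
  remainder -8/9x_2^2 - 8/9x_2 ≠ 0; add g_4 = -8/9x_2^2 - 8/9x_2 to the basis.

S(f_2,g_3): lcm = x_1x_2. S = -8/9x_2^2 - 8/9x_2.
  leading term x_2^2: subtract (1)·g_4 from -8/9x_2^2 - 8/9x_2 → 0
  remainder 0.

S(f_1,g_4): lcm = x_1x_2^2. S = -5/2x_1x_2 - 4/3x_2^2 - 4/3x_2.
  leading term x_1x_2: subtract (5/12)·f_1 from -5/2x_1x_2 - 4/3x_2^2 - 4/3x_2 → -15/4x_1 - 4/3x_2^2 - 14/3x_2 - 10/3
  leading term x_1: subtract (5/2)·g_3 from -15/4x_1 - 4/3x_2^2 - 14/3x_2 - 10/3 → -4/3x_2^2 - 4/3x_2
  leading term x_2^2: subtract (3/2)·g_4 from -4/3x_2^2 - 4/3x_2 → 0
  remainder 0.

S(f_2,g_4): lcm = x_1x_2^2. S = -x_1x_2.
  leading term x_1x_2: subtract (1/6)·f_1 from -x_1x_2 → -3/2x_1 - 4/3x_2 - 4/3
  leading term x_1: subtract (1)·g_3 from -3/2x_1 - 4/3x_2 - 4/3 → 0
  remainder 0.

S(g_3,g_4): leading monomials are coprime, so the S-polynomial reduces to 0 (Buchberger's first criterion).
Every S-polynomial of the final basis reduces to 0, so we have a Gröbner basis.
Inter-reduce: drop elements whose leading term is divisible by another's, tail-reduce, and make monic.
Reduced Gröbner basis: {x_1 + 8/9x_2 + 8/9, x_2^2 + x_2}.

Buchberger on the second generating set:
h_1 = -32x_1x_2 + 18x_1 + 16x_2 + 16, LT = x_1x_2.
h_2 = 4x_1x_2, LT = x_1x_2.

S(h_1,h_2): lcm = x_1x_2. S = -9/16x_1 - 1/2x_2 - 1/2.
  leading term x_1: no divisor's leading term divides it; move -9/16x_1 to the remainder.
  leading term x_2: no divisor's leading term divides it; move -1/2x_2 to the remainder.
  leading term 1: no divisor's leading term divides it; move -1/2 to the remainder.
  remainder -9/16x_1 - 1/2x_2 - 1/2 ≠ 0; add k_3 = -9/16x_1 - 1/2x_2 - 1/2 to the basis.

S(h_1,k_3): lcm = x_1x_2. S = -9/16x_1 - 8/9x_2^2 - 25/18x_2 - 1/2.
  leading term x_1: subtract (1)·k_3 from -9/16x_1 - 8/9x_2^2 - 25/18x_2 - 1/2 → -8/9x_2^2 - 8/9x_2
  leading term x_2^2: no divisor's leading term divides it; move -8/9x_2^2 to the remainder.
  leading term x_2: no divisor's leading term divides it; move -8/9x_2 to the remainder.
  remainder -8/9x_2^2 - 8/9x_2 ≠ 0; add k_4 = -8/9x_2^2 - 8/9x_2 to the basis.

S(h_2,k_3): lcm = x_1x_2. S = -8/9x_2^2 - 8/9x_2.
  leading term x_2^2: subtract (1)·k_4 from -8/9x_2^2 - 8/9x_2 → 0
  remainder 0.

S(h_1,k_4): lcm = x_1x_2^2. S = -25/16x_1x_2 - 1/2x_2^2 - 1/2x_2.
  leading term x_1x_2: subtract (25/512)·h_1 from -25/16x_1x_2 - 1/2x_2^2 - 1/2x_2 → -225/256x_1 - 1/2x_2^2 - 41/32x_2 - 25/32
  leading term x_1: subtract (25/16)·k_3 from -225/256x_1 - 1/2x_2^2 - 41/32x_2 - 25/32 → -1/2x_2^2 - 1/2x_2
  leading term x_2^2: subtract (9/16)·k_4 from -1/2x_2^2 - 1/2x_2 → 0
  remainder 0.

S(h_2,k_4): lcm = x_1x_2^2. S = -x_1x_2.
  leading term x_1x_2: subtract (1/32)·h_1 from -x_1x_2 → -9/16x_1 - 1/2x_2 - 1/2
  leading term x_1: subtract (1)·k_3 from -9/16x_1 - 1/2x_2 - 1/2 → 0
  remainder 0.

S(k_3,k_4): leading monomials are coprime, so the S-polynomial reduces to 0 (Buchberger's first criterion).
Every S-polynomial of the final basis reduces to 0, so we have a Gröbner basis.
Inter-reduce: drop elements whose leading term is divisible by another's, tail-reduce, and make monic.
Reduced Gröbner basis: {x_1 + 8/9x_2 + 8/9, x_2^2 + x_2}.

These coincide, so the ideals are equal.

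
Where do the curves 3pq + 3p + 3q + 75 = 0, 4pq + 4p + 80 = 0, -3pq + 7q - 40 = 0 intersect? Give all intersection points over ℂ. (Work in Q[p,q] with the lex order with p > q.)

Compute a lex Gröbner basis by Buchberger's algorithm.
f_1 = 3pq + 3p + 3q + 75, LT = pq.
f_2 = 4pq + 4p + 80, LT = pq.
f_3 = -3pq + 7q - 40, LT = pq.

S(f_1,f_2): lcm = pq. S = q + 5.
  leading term q: no divisor's leading term divides it; move q to the remainder.
  leading term 1: no divisor's leading term divides it; move 5 to the remainder.
  remainder q + 5 ≠ 0; add h_4 = q + 5 to the basis.

S(f_1,f_3): lcm = pq. S = p + \tfrac{10}{3}q + \tfrac{35}{3}.
  leading term p: no divisor's leading term divides it; move p to the remainder.
  leading term q: subtract (\tfrac{10}{3})·h_4 from \tfrac{10}{3}q + \tfrac{35}{3} → -5
  leading term 1: no divisor's leading term divides it; move -5 to the remainder.
  remainder p - 5 ≠ 0; add h_5 = p - 5 to the basis.

The other S-polynomials (S(f_2,f_3), S(f_1,h_4), S(f_2,h_4), S(f_3,h_4), S(f_1,h_5), S(f_2,h_5), S(f_3,h_5), S(h_4,h_5)) all reduce to 0 modulo the current basis, so we have a Gröbner basis.
Inter-reduce: drop elements whose leading term is divisible by another's, tail-reduce, and make monic.
Reduced Gröbner basis: {p - 5, q + 5}.

Elimination: the polynomial q + 5 lies in the elimination ideal for q, so q ∈ {-5}. For each such q, the remaining basis elements (now univariate) give the rest of the solution.
  q = -5: the earlier basis element becomes p - 5 = 0, giving p = 5 — point (5, -5).
Substituting each solution back into the original system confirms all equations vanish.

{(5, -5)}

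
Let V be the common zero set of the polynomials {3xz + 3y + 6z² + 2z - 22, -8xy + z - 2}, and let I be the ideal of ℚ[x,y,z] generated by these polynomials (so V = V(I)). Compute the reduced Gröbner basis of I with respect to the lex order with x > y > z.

G = {xy - ⅛z + ¼, xz + y + 2z² + ⅔z - 22/3, y² + 2yz² + ⅔yz - 22/3y + ⅛z² - ¼z}

Buchberger's algorithm terminates because the ascending chain of leading-term ideals stabilizes.

f_1 = 3xz + 3y + 6z² + 2z - 22, LT = xz.
f_2 = -8xy + z - 2, LT = xy.

S(f_1,f_2): lcm = xyz. S = y² + 2yz² + ⅔yz - 22/3y + ⅛z² - ¼z.
  reduce S modulo (f_1, f_2):
  remainder y² + 2yz² + ⅔yz - 22/3y + ⅛z² - ¼z ≠ 0; add g_3 = y² + 2yz² + ⅔yz - 22/3y + ⅛z² - ¼z to the basis.

The other S-polynomials (S(f_1,g_3), S(f_2,g_3)) all reduce to 0 modulo the current basis, so we have a Gröbner basis.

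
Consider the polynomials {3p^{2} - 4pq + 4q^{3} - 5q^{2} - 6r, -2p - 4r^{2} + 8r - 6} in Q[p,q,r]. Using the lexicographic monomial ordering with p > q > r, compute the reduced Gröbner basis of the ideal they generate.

G = {p + 2r^{2} - 4r + 3, q^{3} - \tfrac{5}{4}q^{2} + 2qr^{2} - 4qr + 3q + 3r^{4} - 12r^{3} + 21r^{2} - \tfrac{39}{2}r + \tfrac{27}{4}}

Buchberger's algorithm terminates because the ascending chain of leading-term ideals stabilizes.

f_1 = 3p^{2} - 4pq + 4q^{3} - 5q^{2} - 6r, LT = p^{2}.
f_2 = -2p - 4r^{2} + 8r - 6, LT = p.

S(f_1,f_2): lcm = p^{2}. S = -\tfrac{4}{3}pq - 2pr^{2} + 4pr - 3p + \tfrac{4}{3}q^{3} - \tfrac{5}{3}q^{2} - 2r.
  leading term pq: subtract (\tfrac{2}{3}q)·f_2 from -\tfrac{4}{3}pq - 2pr^{2} + 4pr - 3p + \tfrac{4}{3}q^{3} - \tfrac{5}{3}q^{2} - 2r → -2pr^{2} + 4pr - 3p + \tfrac{4}{3}q^{3} - \tfrac{5}{3}q^{2} + \tfrac{8}{3}qr^{2} - \tfrac{16}{3}qr + 4q - 2r
  leading term pr^{2}: subtract (r^{2})·f_2 from -2pr^{2} + 4pr - 3p + \tfrac{4}{3}q^{3} - \tfrac{5}{3}q^{2} + \tfrac{8}{3}qr^{2} - \tfrac{16}{3}qr + 4q - 2r → 4pr - 3p + \tfrac{4}{3}q^{3} - \tfrac{5}{3}q^{2} + \tfrac{8}{3}qr^{2} - \tfrac{16}{3}qr + 4q + 4r^{4} - 8r^{3} + 6r^{2} - 2r
  leading term pr: subtract (-2r)·f_2 from 4pr - 3p + \tfrac{4}{3}q^{3} - \tfrac{5}{3}q^{2} + \tfrac{8}{3}qr^{2} - \tfrac{16}{3}qr + 4q + 4r^{4} - 8r^{3} + 6r^{2} - 2r → -3p + \tfrac{4}{3}q^{3} - \tfrac{5}{3}q^{2} + \tfrac{8}{3}qr^{2} - \tfrac{16}{3}qr + 4q + 4r^{4} - 16r^{3} + 22r^{2} - 14r
  leading term p: subtract (\tfrac{3}{2})·f_2 from -3p + \tfrac{4}{3}q^{3} - \tfrac{5}{3}q^{2} + \tfrac{8}{3}qr^{2} - \tfrac{16}{3}qr + 4q + 4r^{4} - 16r^{3} + 22r^{2} - 14r → \tfrac{4}{3}q^{3} - \tfrac{5}{3}q^{2} + \tfrac{8}{3}qr^{2} - \tfrac{16}{3}qr + 4q + 4r^{4} - 16r^{3} + 28r^{2} - 26r + 9
  leading term q^{3}: no divisor's leading term divides it; move \tfrac{4}{3}q^{3} to the remainder.
  leading term q^{2}: no divisor's leading term divides it; move -\tfrac{5}{3}q^{2} to the remainder.
  leading term qr^{2}: no divisor's leading term divides it; move \tfrac{8}{3}qr^{2} to the remainder.
  leading term qr: no divisor's leading term divides it; move -\tfrac{16}{3}qr to the remainder.
  leading term q: no divisor's leading term divides it; move 4q to the remainder.
  leading term r^{4}: no divisor's leading term divides it; move 4r^{4} to the remainder.
  leading term r^{3}: no divisor's leading term divides it; move -16r^{3} to the remainder.
  leading term r^{2}: no divisor's leading term divides it; move 28r^{2} to the remainder.
  leading term r: no divisor's leading term divides it; move -26r to the remainder.
  leading term 1: no divisor's leading term divides it; move 9 to the remainder.
  remainder \tfrac{4}{3}q^{3} - \tfrac{5}{3}q^{2} + \tfrac{8}{3}qr^{2} - \tfrac{16}{3}qr + 4q + 4r^{4} - 16r^{3} + 28r^{2} - 26r + 9 ≠ 0; add g_3 = \tfrac{4}{3}q^{3} - \tfrac{5}{3}q^{2} + \tfrac{8}{3}qr^{2} - \tfrac{16}{3}qr + 4q + 4r^{4} - 16r^{3} + 28r^{2} - 26r + 9 to the basis.

S(f_1,g_3): leading monomials are coprime, so the S-polynomial reduces to 0 (Buchberger's first criterion).
S(f_2,g_3): leading monomials are coprime, so the S-polynomial reduces to 0 (Buchberger's first criterion).
Every S-polynomial of the final basis reduces to 0, so we have a Gröbner basis.
Inter-reduce: drop elements whose leading term is divisible by another's, tail-reduce, and make monic.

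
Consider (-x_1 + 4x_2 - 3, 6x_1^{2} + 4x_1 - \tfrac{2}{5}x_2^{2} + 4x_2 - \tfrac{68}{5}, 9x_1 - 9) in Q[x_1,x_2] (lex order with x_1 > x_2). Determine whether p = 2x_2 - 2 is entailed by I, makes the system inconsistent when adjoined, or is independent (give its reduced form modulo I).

First compute the reduced Gröbner basis of I by Buchberger's algorithm.
f_1 = -x_1 + 4x_2 - 3, LT = x_1.
f_2 = 6x_1^{2} + 4x_1 - \tfrac{2}{5}x_2^{2} + 4x_2 - \tfrac{68}{5}, LT = x_1^{2}.
f_3 = 9x_1 - 9, LT = x_1.

S(f_1,f_2): lcm = x_1^{2}. S = -4x_1x_2 + \tfrac{7}{3}x_1 + \tfrac{1}{15}x_2^{2} - \tfrac{2}{3}x_2 + \tfrac{34}{15}.
  leading term x_1x_2: subtract (4x_2)·f_1 from -4x_1x_2 + \tfrac{7}{3}x_1 + \tfrac{1}{15}x_2^{2} - \tfrac{2}{3}x_2 + \tfrac{34}{15} → \tfrac{7}{3}x_1 - \tfrac{239}{15}x_2^{2} + \tfrac{34}{3}x_2 + \tfrac{34}{15}
  leading term x_1: subtract (-\tfrac{7}{3})·f_1 from \tfrac{7}{3}x_1 - \tfrac{239}{15}x_2^{2} + \tfrac{34}{3}x_2 + \tfrac{34}{15} → -\tfrac{239}{15}x_2^{2} + \tfrac{62}{3}x_2 - \tfrac{71}{15}
  leading term x_2^{2}: no divisor's leading term divides it; move -\tfrac{239}{15}x_2^{2} to the remainder.
  leading term x_2: no divisor's leading term divides it; move \tfrac{62}{3}x_2 to the remainder.
  leading term 1: no divisor's leading term divides it; move -\tfrac{71}{15} to the remainder.
  remainder -\tfrac{239}{15}x_2^{2} + \tfrac{62}{3}x_2 - \tfrac{71}{15} ≠ 0; add h_4 = -\tfrac{239}{15}x_2^{2} + \tfrac{62}{3}x_2 - \tfrac{71}{15} to the basis.

S(f_1,f_3): lcm = x_1. S = -4x_2 + 4.
  leading term x_2: no divisor's leading term divides it; move -4x_2 to the remainder.
  leading term 1: no divisor's leading term divides it; move 4 to the remainder.
  remainder -4x_2 + 4 ≠ 0; add h_5 = -4x_2 + 4 to the basis.

The other S-polynomials (S(f_2,f_3), S(f_1,h_4), S(f_2,h_4), S(f_3,h_4), S(f_1,h_5), S(f_2,h_5), S(f_3,h_5), S(h_4,h_5)) all reduce to 0 modulo the current basis, so we have a Gröbner basis.
Inter-reduce: drop elements whose leading term is divisible by another's, tail-reduce, and make monic.
Reduced Gröbner basis: {x_1 - 1, x_2 - 1}.
Label its elements g_1 = x_1 - 1, g_2 = x_2 - 1.

Reduce p = 2x_2 - 2 modulo G:
  leading term x_2: subtract (2)·g_2 from 2x_2 - 2 → 0
  normal form = 0.
Since the normal form is 0, p ∈ I.

Ideal membership is decidable via reduction modulo a Gröbner basis.

2x_2 - 2 lies in I (it reduces to 0).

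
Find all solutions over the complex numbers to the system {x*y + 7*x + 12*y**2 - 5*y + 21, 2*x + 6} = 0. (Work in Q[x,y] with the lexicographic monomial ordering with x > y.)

Compute a lex Gröbner basis by Buchberger's algorithm.
f_1 = x*y + 7*x + 12*y**2 - 5*y + 21, LT = x*y.
f_2 = 2*x + 6, LT = x.

S(f_1,f_2): lcm = x*y. S = 7*x + 12*y**2 - 8*y + 21.
  leading term x: subtract (7/2)·f_2 from 7*x + 12*y**2 - 8*y + 21 → 12*y**2 - 8*y
  leading term y**2: no divisor's leading term divides it; move 12*y**2 to the remainder.
  leading term y: no divisor's leading term divides it; move -8*y to the remainder.
  remainder 12*y**2 - 8*y ≠ 0; add h_3 = 12*y**2 - 8*y to the basis.

The other S-polynomials (S(f_1,h_3), S(f_2,h_3)) all reduce to 0 modulo the current basis, so we have a Gröbner basis.
Inter-reduce: drop elements whose leading term is divisible by another's, tail-reduce, and make monic.
Reduced Gröbner basis: {x + 3, y**2 - 2/3*y}.

Since the basis is lex-ordered, y**2 - 2/3*y is univariate in y. Its roots are {0, 2/3}. Back-substituting each root into the other basis elements fixes the other coordinates.
  y = 0: the earlier basis element becomes x + 3 = 0, giving x = -3 — point (-3, 0).
  y = 2/3: the earlier basis element becomes x + 3 = 0, giving x = -3 — point (-3, 2/3).
Substituting each solution back into the original system confirms all equations vanish.

{(-3, 0), (-3, 2/3)}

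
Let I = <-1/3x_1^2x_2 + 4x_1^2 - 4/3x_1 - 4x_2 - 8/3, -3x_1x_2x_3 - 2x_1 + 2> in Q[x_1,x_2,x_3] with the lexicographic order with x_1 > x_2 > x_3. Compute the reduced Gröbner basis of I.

G = {x_1x_2 - 12x_1 + 18x_2^2x_3 + 12x_2x_3 + 12x_2 + 12, x_1x_3 + 1/18x_1 - 3/2x_2^2x_3^2 - x_2x_3^2 - x_2x_3 - x_3 - 1/18, x_2^3x_3^2 + 2/3x_2^2x_3^2 + 4/3x_2^2x_3 + 10/9x_2x_3 + 13/27x_2}

f_1 = -1/3x_1^2x_2 + 4x_1^2 - 4/3x_1 - 4x_2 - 8/3, LT = x_1^2x_2.
f_2 = -3x_1x_2x_3 - 2x_1 + 2, LT = x_1x_2x_3.

S(f_1,f_2): lcm = x_1^2x_2x_3. S = -12x_1^2x_3 - 2/3x_1^2 + 4x_1x_3 + 2/3x_1 + 12x_2x_3 + 8x_3.
  leading term x_1^2x_3: no divisor's leading term divides it; move -12x_1^2x_3 to the remainder.
  leading term x_1^2: no divisor's leading term divides it; move -2/3x_1^2 to the remainder.
  leading term x_1x_3: no divisor's leading term divides it; move 4x_1x_3 to the remainder.
  leading term x_1: no divisor's leading term divides it; move 2/3x_1 to the remainder.
  leading term x_2x_3: no divisor's leading term divides it; move 12x_2x_3 to the remainder.
  leading term x_3: no divisor's leading term divides it; move 8x_3 to the remainder.
  remainder -12x_1^2x_3 - 2/3x_1^2 + 4x_1x_3 + 2/3x_1 + 12x_2x_3 + 8x_3 ≠ 0; add g_3 = -12x_1^2x_3 - 2/3x_1^2 + 4x_1x_3 + 2/3x_1 + 12x_2x_3 + 8x_3 to the basis.

S(f_1,g_3): lcm = x_1^2x_2x_3. S = -1/18x_1^2x_2 - 12x_1^2x_3 + 1/3x_1x_2x_3 + 1/18x_1x_2 + 4x_1x_3 + x_2^2x_3 + 38/3x_2x_3 + 8x_3.
  leading term x_1^2x_2: subtract (1/6)·f_1 from -1/18x_1^2x_2 - 12x_1^2x_3 + 1/3x_1x_2x_3 + 1/18x_1x_2 + 4x_1x_3 + x_2^2x_3 + 38/3x_2x_3 + 8x_3 → -12x_1^2x_3 - 2/3x_1^2 + 1/3x_1x_2x_3 + 1/18x_1x_2 + 4x_1x_3 + 2/9x_1 + x_2^2x_3 + 38/3x_2x_3 + 2/3x_2 + 8x_3 + 4/9
  leading term x_1^2x_3: subtract (1)·g_3 from -12x_1^2x_3 - 2/3x_1^2 + 1/3x_1x_2x_3 + 1/18x_1x_2 + 4x_1x_3 + 2/9x_1 + x_2^2x_3 + 38/3x_2x_3 + 2/3x_2 + 8x_3 + 4/9 → 1/3x_1x_2x_3 + 1/18x_1x_2 - 4/9x_1 + x_2^2x_3 + 2/3x_2x_3 + 2/3x_2 + 4/9
  leading term x_1x_2x_3: subtract (-1/9)·f_2 from 1/3x_1x_2x_3 + 1/18x_1x_2 - 4/9x_1 + x_2^2x_3 + 2/3x_2x_3 + 2/3x_2 + 4/9 → 1/18x_1x_2 - 2/3x_1 + x_2^2x_3 + 2/3x_2x_3 + 2/3x_2 + 2/3
  leading term x_1x_2: no divisor's leading term divides it; move 1/18x_1x_2 to the remainder.
  leading term x_1: no divisor's leading term divides it; move -2/3x_1 to the remainder.
  leading term x_2^2x_3: no divisor's leading term divides it; move x_2^2x_3 to the remainder.
  leading term x_2x_3: no divisor's leading term divides it; move 2/3x_2x_3 to the remainder.
  leading term x_2: no divisor's leading term divides it; move 2/3x_2 to the remainder.
  leading term 1: no divisor's leading term divides it; move 2/3 to the remainder.
  remainder 1/18x_1x_2 - 2/3x_1 + x_2^2x_3 + 2/3x_2x_3 + 2/3x_2 + 2/3 ≠ 0; add g_4 = 1/18x_1x_2 - 2/3x_1 + x_2^2x_3 + 2/3x_2x_3 + 2/3x_2 + 2/3 to the basis.

S(f_2,g_4): lcm = x_1x_2x_3. S = 12x_1x_3 + 2/3x_1 - 18x_2^2x_3^2 - 12x_2x_3^2 - 12x_2x_3 - 12x_3 - 2/3.
  leading term x_1x_3: no divisor's leading term divides it; move 12x_1x_3 to the remainder.
  leading term x_1: no divisor's leading term divides it; move 2/3x_1 to the remainder.
  leading term x_2^2x_3^2: no divisor's leading term divides it; move -18x_2^2x_3^2 to the remainder.
  leading term x_2x_3^2: no divisor's leading term divides it; move -12x_2x_3^2 to the remainder.
  leading term x_2x_3: no divisor's leading term divides it; move -12x_2x_3 to the remainder.
  leading term x_3: no divisor's leading term divides it; move -12x_3 to the remainder.
  leading term 1: no divisor's leading term divides it; move -2/3 to the remainder.
  remainder 12x_1x_3 + 2/3x_1 - 18x_2^2x_3^2 - 12x_2x_3^2 - 12x_2x_3 - 12x_3 - 2/3 ≠ 0; add g_5 = 12x_1x_3 + 2/3x_1 - 18x_2^2x_3^2 - 12x_2x_3^2 - 12x_2x_3 - 12x_3 - 2/3 to the basis.

S(f_2,g_5): lcm = x_1x_2x_3. S = -1/18x_1x_2 + 2/3x_1 + 3/2x_2^3x_3^2 + x_2^2x_3^2 + x_2^2x_3 + x_2x_3 + 1/18x_2 - 2/3.
  leading term x_1x_2: subtract (-1)·g_4 from -1/18x_1x_2 + 2/3x_1 + 3/2x_2^3x_3^2 + x_2^2x_3^2 + x_2^2x_3 + x_2x_3 + 1/18x_2 - 2/3 → 3/2x_2^3x_3^2 + x_2^2x_3^2 + 2x_2^2x_3 + 5/3x_2x_3 + 13/18x_2
  leading term x_2^3x_3^2: no divisor's leading term divides it; move 3/2x_2^3x_3^2 to the remainder.
  leading term x_2^2x_3^2: no divisor's leading term divides it; move x_2^2x_3^2 to the remainder.
  leading term x_2^2x_3: no divisor's leading term divides it; move 2x_2^2x_3 to the remainder.
  leading term x_2x_3: no divisor's leading term divides it; move 5/3x_2x_3 to the remainder.
  leading term x_2: no divisor's leading term divides it; move 13/18x_2 to the remainder.
  remainder 3/2x_2^3x_3^2 + x_2^2x_3^2 + 2x_2^2x_3 + 5/3x_2x_3 + 13/18x_2 ≠ 0; add g_6 = 3/2x_2^3x_3^2 + x_2^2x_3^2 + 2x_2^2x_3 + 5/3x_2x_3 + 13/18x_2 to the basis.

The other S-polynomials (S(f_2,g_3), S(f_1,g_4), S(g_3,g_4), S(f_1,g_5), S(g_3,g_5), S(g_4,g_5), S(f_1,g_6), S(f_2,g_6), S(g_3,g_6), S(g_4,g_6), S(g_5,g_6)) all reduce to 0 modulo the current basis, so we have a Gröbner basis.
Inter-reduce: drop elements whose leading term is divisible by another's, tail-reduce, and make monic.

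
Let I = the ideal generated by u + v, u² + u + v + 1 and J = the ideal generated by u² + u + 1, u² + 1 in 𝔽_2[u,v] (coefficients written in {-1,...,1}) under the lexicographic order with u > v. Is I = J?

Equality of ideals is decidable: compute both reduced Gröbner bases (unique for the ordering) and check whether they agree.
Buchberger on the first generating set:
f_1 = u + v, LT = u.
f_2 = u² + u + v + 1, LT = u².

S(f_1,f_2): lcm = u². S = uv + u + v + 1.
  leading term uv: subtract (v)·f_1 from uv + u + v + 1 → u + v² + v + 1
  leading term u: subtract (1)·f_1 from u + v² + v + 1 → v² + 1
  leading term v²: no divisor's leading term divides it; move v² to the remainder.
  leading term 1: no divisor's leading term divides it; move 1 to the remainder.
  remainder v² + 1 ≠ 0; add g_3 = v² + 1 to the basis.

S(f_1,g_3): leading monomials are coprime, so the S-polynomial reduces to 0 (Buchberger's first criterion).
S(f_2,g_3): leading monomials are coprime, so the S-polynomial reduces to 0 (Buchberger's first criterion).
Every S-polynomial of the final basis reduces to 0, so we have a Gröbner basis.
Inter-reduce: drop elements whose leading term is divisible by another's, tail-reduce, and make monic.
Reduced Gröbner basis: {u + v, v² + 1}.

Buchberger on the second generating set:
h_1 = u² + u + 1, LT = u².
h_2 = u² + 1, LT = u².

S(h_1,h_2): lcm = u². S = u.
  leading term u: no divisor's leading term divides it; move u to the remainder.
  remainder u ≠ 0; add k_3 = u to the basis.

S(h_1,k_3): lcm = u². S = u + 1.
  leading term u: subtract (1)·k_3 from u + 1 → 1
  leading term 1: no divisor's leading term divides it; move 1 to the remainder.
  remainder 1 ≠ 0; add k_4 = 1 to the basis.

S(h_2,k_3): lcm = u². S = 1.
  leading term 1: subtract (1)·k_4 from 1 → 0
  remainder 0.

S(h_1,k_4): leading monomials are coprime, so the S-polynomial reduces to 0 (Buchberger's first criterion).
S(h_2,k_4): leading monomials are coprime, so the S-polynomial reduces to 0 (Buchberger's first criterion).
S(k_3,k_4): leading monomials are coprime, so the S-polynomial reduces to 0 (Buchberger's first criterion).
Every S-polynomial of the final basis reduces to 0, so we have a Gröbner basis.
Inter-reduce: drop elements whose leading term is divisible by another's, tail-reduce, and make monic.
Reduced Gröbner basis: {1}.

These differ, so the ideals are not equal.

No, the ideals differ.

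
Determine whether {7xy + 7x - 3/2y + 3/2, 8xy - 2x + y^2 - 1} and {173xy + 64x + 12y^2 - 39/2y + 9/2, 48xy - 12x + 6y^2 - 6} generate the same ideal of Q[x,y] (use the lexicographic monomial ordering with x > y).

No, the ideals differ.

Since reduced Gröbner bases are canonical representatives of ideals under a given ordering, it suffices to compute and compare them.
Buchberger on the first generating set:
f_1 = 7xy + 7x - 3/2y + 3/2, LT = xy.
f_2 = 8xy - 2x + y^2 - 1, LT = xy.

S(f_1,f_2): lcm = xy. S = 5/4x - 1/8y^2 - 3/14y + 19/56.
  leading term x: no divisor's leading term divides it; move 5/4x to the remainder.
  leading term y^2: no divisor's leading term divides it; move -1/8y^2 to the remainder.
  leading term y: no divisor's leading term divides it; move -3/14y to the remainder.
  leading term 1: no divisor's leading term divides it; move 19/56 to the remainder.
  remainder 5/4x - 1/8y^2 - 3/14y + 19/56 ≠ 0; add g_3 = 5/4x - 1/8y^2 - 3/14y + 19/56 to the basis.

S(f_1,g_3): lcm = xy. S = x + 1/10y^3 + 6/35y^2 - 17/35y + 3/14.
  leading term x: subtract (4/5)·g_3 from x + 1/10y^3 + 6/35y^2 - 17/35y + 3/14 → 1/10y^3 + 19/70y^2 - 11/35y - 2/35
  leading term y^3: no divisor's leading term divides it; move 1/10y^3 to the remainder.
  leading term y^2: no divisor's leading term divides it; move 19/70y^2 to the remainder.
  leading term y: no divisor's leading term divides it; move -11/35y to the remainder.
  leading term 1: no divisor's leading term divides it; move -2/35 to the remainder.
  remainder 1/10y^3 + 19/70y^2 - 11/35y - 2/35 ≠ 0; add g_4 = 1/10y^3 + 19/70y^2 - 11/35y - 2/35 to the basis.

S(f_2,g_3): lcm = xy. S = -1/4x + 1/10y^3 + 83/280y^2 - 19/70y - 1/8.
  leading term x: subtract (-1/5)·g_3 from -1/4x + 1/10y^3 + 83/280y^2 - 19/70y - 1/8 → 1/10y^3 + 19/70y^2 - 11/35y - 2/35
  leading term y^3: subtract (1)·g_4 from 1/10y^3 + 19/70y^2 - 11/35y - 2/35 → 0
  remainder 0.

S(f_1,g_4): lcm = xy^3. S = -12/7xy^2 + 22/7xy + 4/7x - 3/14y^3 + 3/14y^2.
  leading term xy^2: subtract (-12/49y)·f_1 from -12/7xy^2 + 22/7xy + 4/7x - 3/14y^3 + 3/14y^2 → 34/7xy + 4/7x - 3/14y^3 - 15/98y^2 + 18/49y
  leading term xy: subtract (34/49)·f_1 from 34/7xy + 4/7x - 3/14y^3 - 15/98y^2 + 18/49y → -30/7x - 3/14y^3 - 15/98y^2 + 69/49y - 51/49
  leading term x: subtract (-24/7)·g_3 from -30/7x - 3/14y^3 - 15/98y^2 + 69/49y - 51/49 → -3/14y^3 - 57/98y^2 + 33/49y + 6/49
  leading term y^3: subtract (-15/7)·g_4 from -3/14y^3 - 57/98y^2 + 33/49y + 6/49 → 0
  remainder 0.

S(f_2,g_4): lcm = xy^3. S = -83/28xy^2 + 22/7xy + 4/7x + 1/8y^4 - 1/8y^2.
  leading term xy^2: subtract (-83/196y)·f_1 from -83/28xy^2 + 22/7xy + 4/7x + 1/8y^4 - 1/8y^2 → 171/28xy + 4/7x + 1/8y^4 - 149/196y^2 + 249/392y
  leading term xy: subtract (171/196)·f_1 from 171/28xy + 4/7x + 1/8y^4 - 149/196y^2 + 249/392y → -155/28x + 1/8y^4 - 149/196y^2 + 381/196y - 513/392
  leading term x: subtract (-31/7)·g_3 from -155/28x + 1/8y^4 - 149/196y^2 + 381/196y - 513/392 → 1/8y^4 - 515/392y^2 + 195/196y + 19/98
  leading term y^4: subtract (5/4y)·g_4 from 1/8y^4 - 515/392y^2 + 195/196y + 19/98 → -19/56y^3 - 361/392y^2 + 209/196y + 19/98
  leading term y^3: subtract (-95/28)·g_4 from -19/56y^3 - 361/392y^2 + 209/196y + 19/98 → 0
  remainder 0.

S(g_3,g_4): leading monomials are coprime, so the S-polynomial reduces to 0 (Buchberger's first criterion).
Every S-polynomial of the final basis reduces to 0, so we have a Gröbner basis.
Inter-reduce: drop elements whose leading term is divisible by another's, tail-reduce, and make monic.
Reduced Gröbner basis: {x - 1/10y^2 - 6/35y + 19/70, y^3 + 19/7y^2 - 22/7y - 4/7}.

Buchberger on the second generating set:
h_1 = 173xy + 64x + 12y^2 - 39/2y + 9/2, LT = xy.
h_2 = 48xy - 12x + 6y^2 - 6, LT = xy.

S(h_1,h_2): lcm = xy. S = 429/692x - 77/1384y^2 - 39/346y + 209/1384.
  leading term x: no divisor's leading term divides it; move 429/692x to the remainder.
  leading term y^2: no divisor's leading term divides it; move -77/1384y^2 to the remainder.
  leading term y: no divisor's leading term divides it; move -39/346y to the remainder.
  leading term 1: no divisor's leading term divides it; move 209/1384 to the remainder.
  remainder 429/692x - 77/1384y^2 - 39/346y + 209/1384 ≠ 0; add k_3 = 429/692x - 77/1384y^2 - 39/346y + 209/1384 to the basis.

S(h_1,k_3): lcm = xy. S = 64/173x + 7/78y^3 + 478/1903y^2 - 2404/6747y + 9/346.
  leading term x: subtract (256/429)·k_3 from 64/173x + 7/78y^3 + 478/1903y^2 - 2404/6747y + 9/346 → 7/78y^3 + 122/429y^2 - 124/429y - 5/78
  leading term y^3: no divisor's leading term divides it; move 7/78y^3 to the remainder.
  leading term y^2: no divisor's leading term divides it; move 122/429y^2 to the remainder.
  leading term y: no divisor's leading term divides it; move -124/429y to the remainder.
  leading term 1: no divisor's leading term divides it; move -5/78 to the remainder.
  remainder 7/78y^3 + 122/429y^2 - 124/429y - 5/78 ≠ 0; add k_4 = 7/78y^3 + 122/429y^2 - 124/429y - 5/78 to the basis.

S(h_2,k_3): lcm = xy. S = -1/4x + 7/78y^3 + 27/88y^2 - 19/78y - 1/8.
  leading term x: subtract (-173/429)·k_3 from -1/4x + 7/78y^3 + 27/88y^2 - 19/78y - 1/8 → 7/78y^3 + 122/429y^2 - 124/429y - 5/78
  leading term y^3: subtract (1)·k_4 from 7/78y^3 + 122/429y^2 - 124/429y - 5/78 → 0
  remainder 0.

S(h_1,k_4): lcm = xy^3. S = -37284/13321xy^2 + 248/77xy + 5/7x + 12/173y^4 - 39/346y^3 + 9/346y^2.
  leading term xy^2: subtract (-37284/2304533y)·h_1 from -37284/13321xy^2 + 248/77xy + 5/7x + 12/173y^4 - 39/346y^3 + 9/346y^2 → 127384/29929xy + 5/7x + 12/173y^4 + 375297/4609066y^3 - 1334187/4609066y^2 + 167778/2304533y
  leading term xy: subtract (127384/5177717)·h_1 from 127384/29929xy + 5/7x + 12/173y^4 + 375297/4609066y^3 - 1334187/4609066y^2 + 167778/2304533y → -31179447/36244019x + 12/173y^4 + 375297/4609066y^3 - 466219983/797368418y^2 + 220292670/398684209y - 573228/5177717
  leading term x: subtract (-3197892/2304533)·k_3 from -31179447/36244019x + 12/173y^4 + 375297/4609066y^3 - 466219983/797368418y^2 + 220292670/398684209y - 573228/5177717 → 12/173y^4 + 375297/4609066y^3 - 1525374/2304533y^2 + 11856/29929y + 41415/419006
  leading term y^4: subtract (936/1211y)·k_4 from 12/173y^4 + 375297/4609066y^3 - 1525374/2304533y^2 + 11856/29929y + 41415/419006 → -8283/59858y^3 - 91866/209503y^2 + 93372/209503y + 41415/419006
  leading term y^3: subtract (-323037/209503)·k_4 from -8283/59858y^3 - 91866/209503y^2 + 93372/209503y + 41415/419006 → 0
  remainder 0.

S(h_2,k_4): lcm = xy^3. S = -1053/308xy^2 + 248/77xy + 5/7x + 1/8y^4 - 1/8y^2.
  leading term xy^2: subtract (-1053/53284y)·h_1 from -1053/308xy^2 + 248/77xy + 5/7x + 1/8y^4 - 1/8y^2 → 776/173xy + 5/7x + 1/8y^4 + 3159/13321y^3 - 13597/26642y^2 + 9477/106568y
  leading term xy: subtract (776/29929)·h_1 from 776/173xy + 5/7x + 1/8y^4 + 3159/13321y^3 - 13597/26642y^2 + 9477/106568y → -198003/209503x + 1/8y^4 + 3159/13321y^3 - 3786329/4609066y^2 + 10960833/18436264y - 3492/29929
  leading term x: subtract (-20308/13321)·k_3 from -198003/209503x + 1/8y^4 + 3159/13321y^3 - 3786329/4609066y^2 + 10960833/18436264y - 3492/29929 → 1/8y^4 + 3159/13321y^3 - 12073/13321y^2 + 585/1384y + 275/2422
  leading term y^4: subtract (39/28y)·k_4 from 1/8y^4 + 3159/13321y^3 - 12073/13321y^2 + 585/1384y + 275/2422 → -55/346y^3 - 610/1211y^2 + 620/1211y + 275/2422
  leading term y^3: subtract (-2145/1211)·k_4 from -55/346y^3 - 610/1211y^2 + 620/1211y + 275/2422 → 0
  remainder 0.

S(k_3,k_4): leading monomials are coprime, so the S-polynomial reduces to 0 (Buchberger's first criterion).
Every S-polynomial of the final basis reduces to 0, so we have a Gröbner basis.
Inter-reduce: drop elements whose leading term is divisible by another's, tail-reduce, and make monic.
Reduced Gröbner basis: {x - 7/78y^2 - 2/11y + 19/78, y^3 + 244/77y^2 - 248/77y - 5/7}.

Since the reduced bases disagree, the two ideals are not the same.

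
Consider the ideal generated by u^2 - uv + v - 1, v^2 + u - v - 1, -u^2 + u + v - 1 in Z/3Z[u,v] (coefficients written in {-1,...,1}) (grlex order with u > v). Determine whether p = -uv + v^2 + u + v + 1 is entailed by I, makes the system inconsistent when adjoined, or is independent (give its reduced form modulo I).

-uv + v^2 + u + v + 1 lies in I (it reduces to 0).

First compute the reduced Gröbner basis of I by Buchberger's algorithm.
f_1 = u^2 - uv + v - 1, LT = u^2.
f_2 = v^2 + u - v - 1, LT = v^2.
f_3 = -u^2 + u + v - 1, LT = u^2.

S(f_1,f_3): lcm = u^2. S = -uv + u - v + 1.
  leading term uv: no divisor's leading term divides it; move -uv to the remainder.
  leading term u: no divisor's leading term divides it; move u to the remainder.
  leading term v: no divisor's leading term divides it; move -v to the remainder.
  leading term 1: no divisor's leading term divides it; move 1 to the remainder.
  remainder -uv + u - v + 1 ≠ 0; add h_4 = -uv + u - v + 1 to the basis.

S(f_1,h_4): lcm = u^2v. S = -uv^2 + u^2 - uv + v^2 + u - v.
  leading term uv^2: subtract (-u)·f_2 from -uv^2 + u^2 - uv + v^2 + u - v → -u^2 + uv + v^2 - v
  leading term u^2: subtract (-1)·f_1 from -u^2 + uv + v^2 - v → v^2 - 1
  leading term v^2: subtract (1)·f_2 from v^2 - 1 → -u + v
  leading term u: no divisor's leading term divides it; move -u to the remainder.
  leading term v: no divisor's leading term divides it; move v to the remainder.
  remainder -u + v ≠ 0; add h_5 = -u + v to the basis.

S(f_2,h_4): lcm = uv^2. S = u^2 - v^2 - u + v.
  leading term u^2: subtract (1)·f_1 from u^2 - v^2 - u + v → uv - v^2 - u + 1
  leading term uv: subtract (-1)·h_4 from uv - v^2 - u + 1 → -v^2 - v - 1
  leading term v^2: subtract (-1)·f_2 from -v^2 - v - 1 → u + v + 1
  leading term u: subtract (-1)·h_5 from u + v + 1 → -v + 1
  leading term v: no divisor's leading term divides it; move -v to the remainder.
  leading term 1: no divisor's leading term divides it; move 1 to the remainder.
  remainder -v + 1 ≠ 0; add h_6 = -v + 1 to the basis.

The other S-polynomials (S(f_1,f_2), S(f_2,f_3), S(f_3,h_4), S(f_1,h_5), S(f_2,h_5), S(f_3,h_5), S(h_4,h_5), S(f_1,h_6), S(f_2,h_6), S(f_3,h_6), S(h_4,h_6), S(h_5,h_6)) all reduce to 0 modulo the current basis, so we have a Gröbner basis.
Inter-reduce: drop elements whose leading term is divisible by another's, tail-reduce, and make monic.
Reduced Gröbner basis: {u - 1, v - 1}.
Label its elements g_1 = u - 1, g_2 = v - 1.

Reduce p = -uv + v^2 + u + v + 1 modulo G:
  leading term uv: subtract (-v)·g_1 from -uv + v^2 + u + v + 1 → v^2 + u + 1
  leading term v^2: subtract (v)·g_2 from v^2 + u + 1 → u + v + 1
  leading term u: subtract (1)·g_1 from u + v + 1 → v - 1
  leading term v: subtract (1)·g_2 from v - 1 → 0
  normal form = 0.
Since the normal form is 0, p ∈ I.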